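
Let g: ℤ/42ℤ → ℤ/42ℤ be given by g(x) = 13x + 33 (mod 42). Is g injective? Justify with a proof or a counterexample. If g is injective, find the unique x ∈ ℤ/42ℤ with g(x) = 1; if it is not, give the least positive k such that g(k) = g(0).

4

By definition, g is injective when g(x_1) = g(x_2) forces x_1 = x_2.
Suppose g(x_1) = g(x_2) in ℤ/42ℤ. Then 13x_1 + 33 ≡ 13x_2 + 33 (mod 42), hence 13(x_1 − x_2) ≡ 0 (mod 42).
Since gcd(13, 42) = 1, 13 is invertible modulo 42, hence x_1 − x_2 ≡ 0 (mod 42), i.e. x_1 = x_2.
Hence g is injective.
We now compute 13⁻¹ mod 42 explicitly. Euclid's algorithm: 42 = 3·13 + 3, 13 = 4·3 + 1; back-substituting gives 1 = 13·13 − 4·42, so 13⁻¹ ≡ 13 (mod 42).
Since g is injective, we compute g⁻¹(1): solve 13x + 33 ≡ 1 (mod 42), i.e. 13x ≡ 10 (mod 42).
Multiplying by 13⁻¹ = 13 gives x ≡ 13·10 = 130 = 3·42 + 4 ≡ 4 (mod 42).
Check: g(4) = 13·4 + 33 = 85 = 2·42 + 1 ≡ 1 (mod 42).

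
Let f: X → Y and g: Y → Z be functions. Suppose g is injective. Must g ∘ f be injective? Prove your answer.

not injective

No. Take X = {0, 1}, Y = Z = {0, 1, 2, 3, 4}, f(0) = f(1) = 0, and g = identity (injective).
Then (g ∘ f)(0) = (g ∘ f)(1) = 0 with 0 ≠ 1, so g ∘ f is not injective.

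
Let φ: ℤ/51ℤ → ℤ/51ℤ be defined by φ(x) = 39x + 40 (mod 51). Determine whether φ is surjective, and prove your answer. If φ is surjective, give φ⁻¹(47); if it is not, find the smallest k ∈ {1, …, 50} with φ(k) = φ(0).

Recall: φ is surjective if every y in the codomain equals φ(x) for some x in the domain.
Since gcd(39, 51) = 3, we have 39x ≡ 0 (mod 3) for all x, so φ(x) ≡ 1 (mod 3).
But 0 ≢ 1 (mod 3), so 0 ∈ ℤ/51ℤ has no preimage. Thus φ is not surjective.
Since φ is not surjective, we find the least positive k with φ(k) = φ(0): this means 39k ≡ 0 (mod 51), i.e. 51 ∣ 39k. Since gcd(39, 51) = 3, dividing through by 3 this holds exactly when 17 ∣ 13k, and as gcd(13, 17) = 1, exactly when 17 ∣ k.
The smallest positive such k is 17.

17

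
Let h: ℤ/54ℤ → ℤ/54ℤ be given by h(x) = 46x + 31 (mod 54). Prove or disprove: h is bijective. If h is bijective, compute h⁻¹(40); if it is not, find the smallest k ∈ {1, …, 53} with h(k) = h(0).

27

By definition, injectivity means: for all a, b in the domain, h(a) = h(b) implies a = b.
We have gcd(46, 54) = 2 > 1. Taking a = 0 and b = 27: h(0) = 31 and h(27) = 46·27 + 31 = 1273 ≡ 31 (mod 54).
So h(0) = h(27) while 0 ≠ 27, thus h is not injective, hence not bijective.
Since h is not bijective, we find the least positive k with h(k) = h(0): this means 46k ≡ 0 (mod 54), i.e. 54 ∣ 46k. Since gcd(46, 54) = 2, dividing through by 2 this holds exactly when 27 ∣ 23k, and as gcd(23, 27) = 1, exactly when 27 ∣ k.
The smallest positive such k is 27.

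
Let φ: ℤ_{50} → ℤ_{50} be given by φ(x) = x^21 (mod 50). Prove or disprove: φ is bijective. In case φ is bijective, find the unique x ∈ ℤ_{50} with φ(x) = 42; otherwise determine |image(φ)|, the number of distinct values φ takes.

42

φ(0) = 0^21 = 0.
φ(10): Repeated squaring mod 50: 10^1 ≡ 10, 10^2 ≡ 10² = 100 ≡ 0, 10^4 ≡ 0² = 0, 10^8 ≡ 0² = 0, 10^16 ≡ 0² = 0. Since 21 = 16 + 4 + 1, 10^21 ≡ 0·0·10: 0·0 = 0, then 0·10 = 0. So 10^21 ≡ 0 (mod 50).
So φ(0) = φ(10) = 0 while 0 ≠ 10, thus φ is not injective, hence not bijective.
Since φ is not bijective, we determine |image(φ)|. Computing x^21 mod 50 for each x (by repeated squaring, reducing mod 50 at every step), the values φ(0), φ(1), …, φ(49) are: 0, 1, 2, 3, 4, 25, 6, 7, 8, 9, 0, 11, 12, 13, 14, 25, 16, 17, 18, 19, 0, 21, 22, 23, 24, 25, 26, 27, 28, 29, 0, 31, 32, 33, 34, 25, 36, 37, 38, 39, 0, 41, 42, 43, 44, 25, 46, 47, 48, 49.
The distinct values are {0, 1, 2, 3, 4, 6, 7, 8, 9, 11, 12, 13, 14, 16, 17, 18, 19, 21, 22, 23, 24, 25, 26, 27, 28, 29, 31, 32, 33, 34, 36, 37, 38, 39, 41, 42, 43, 44, 46, 47, 48, 49}; there are 42 of them.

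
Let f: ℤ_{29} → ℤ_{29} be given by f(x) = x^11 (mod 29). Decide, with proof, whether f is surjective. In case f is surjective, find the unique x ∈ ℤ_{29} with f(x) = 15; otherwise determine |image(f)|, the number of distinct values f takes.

3

Since 29 is prime, the nonzero elements of ℤ_{29} form a cyclic group of order 28.
As gcd(11, 28) = 1, raising to the 11th power is a bijection on this group: if x_1^11 ≡ x_2^11 then (x_1x_2^{−1})^11 = 1, and the only element of order dividing gcd(11, 28) = 1 is 1, so x_1 = x_2.
With f(0) = 0 this makes f injective on all of ℤ_{29}, hence bijective (finite equal-size domain and codomain). In particular f is surjective.
Since f is surjective, we find the preimage of 15. The inverse of x ↦ x^11 on (ℤ_{29})^× is x ↦ x^23, because 11·23 = 253 = 9·28 + 1 ≡ 1 (mod 28) and x^{28} = 1 for x ≠ 0 (Fermat). So f⁻¹(15) = 15^23 mod 29.
Repeated squaring mod 29: 15^1 ≡ 15, 15^2 ≡ 15² = 225 ≡ 22, 15^4 ≡ 22² = 484 ≡ 20, 15^8 ≡ 20² = 400 ≡ 23, 15^16 ≡ 23² = 529 ≡ 7. Since 23 = 16 + 4 + 2 + 1, 15^23 ≡ 7·20·22·15: 7·20 = 140 ≡ 24, then 24·22 = 528 ≡ 6, then 6·15 = 90 ≡ 3. So 15^23 ≡ 3 (mod 29).
Hence f⁻¹(15) = 3.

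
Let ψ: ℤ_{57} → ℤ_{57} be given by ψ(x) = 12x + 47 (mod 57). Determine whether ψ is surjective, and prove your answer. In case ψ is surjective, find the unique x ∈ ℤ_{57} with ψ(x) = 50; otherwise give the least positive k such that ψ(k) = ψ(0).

Recall that ψ is surjective if every y in the codomain equals ψ(x) for some x in the domain.
Since gcd(12, 57) = 3, we have 12x ≡ 0 (mod 3) for all x, so ψ(x) ≡ 2 (mod 3).
But 0 ≢ 2 (mod 3), so 0 ∈ ℤ_{57} has no preimage. Thus ψ is not surjective.
Since ψ is not surjective, we find the least positive k with ψ(k) = ψ(0): this means 12k ≡ 0 (mod 57), i.e. 57 ∣ 12k. Since gcd(12, 57) = 3, dividing through by 3 this holds exactly when 19 ∣ 4k, and as gcd(4, 19) = 1, exactly when 19 ∣ k.
The smallest positive such k is 19.

19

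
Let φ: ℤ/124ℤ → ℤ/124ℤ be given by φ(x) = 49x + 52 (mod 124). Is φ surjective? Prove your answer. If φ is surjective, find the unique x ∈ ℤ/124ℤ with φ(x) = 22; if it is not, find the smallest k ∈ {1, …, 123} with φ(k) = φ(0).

Since gcd(49, 124) = 1, 49 is invertible modulo 124. Euclid's algorithm: 124 = 2·49 + 26, 49 = 1·26 + 23, 26 = 1·23 + 3, 23 = 7·3 + 2, 3 = 1·2 + 1; back-substituting gives 1 = 81·49 − 32·124, so 49⁻¹ ≡ 81 (mod 124).
Then y ↦ 81(y − 52) is a two-sided inverse to φ, so every y ∈ ℤ/124ℤ has a preimage.
Thus φ is surjective.
Since φ is surjective, we find φ⁻¹(22): we need 49x ≡ 22 − 52 ≡ 94 (mod 124). Using 49⁻¹ = 81: x ≡ 81·94 = 7614 = 61·124 + 50, so x = 50.
Check: φ(50) = 49·50 + 52 = 2502 = 20·124 + 22 ≡ 22 (mod 124).

50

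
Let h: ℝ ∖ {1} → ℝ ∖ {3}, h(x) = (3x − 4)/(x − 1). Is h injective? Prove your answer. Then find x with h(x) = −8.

12/11

Suppose h(x_1) = h(x_2). Cross-multiplying: (3x_1 − 4)(x_2 − 1) = (3x_2 − 4)(x_1 − 1).
Expanding both sides and cancelling the symmetric terms leaves 1·(x_1 − x_2) = 0. Since 1 ≠ 0, x_1 = x_2. So h is injective.
Solving h(x) = −8: cross-multiplying gives 3x − 4 = −8(x − 1), which rearranges to 11x = 12, so x = 12/11.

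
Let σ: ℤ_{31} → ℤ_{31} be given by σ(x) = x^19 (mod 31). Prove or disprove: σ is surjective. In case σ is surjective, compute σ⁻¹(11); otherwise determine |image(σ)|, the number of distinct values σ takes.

Since 31 is prime, the nonzero elements of ℤ_{31} form a cyclic group of order 30.
As gcd(19, 30) = 1, raising to the 19th power is a bijection on this group: if x_1^19 ≡ x_2^19 then (x_1x_2^{−1})^19 = 1, and the only element of order dividing gcd(19, 30) = 1 is 1, so x_1 = x_2.
With σ(0) = 0 this makes σ injective on all of ℤ_{31}, hence bijective (finite equal-size domain and codomain). In particular σ is surjective.
Since σ is surjective, we find the preimage of 11. The inverse of x ↦ x^19 on (ℤ_{31})^× is x ↦ x^19, because 19·19 = 361 = 12·30 + 1 ≡ 1 (mod 30) and x^{30} = 1 for x ≠ 0 (Fermat). So σ⁻¹(11) = 11^19 mod 31.
Repeated squaring mod 31: 11^1 ≡ 11, 11^2 ≡ 11² = 121 ≡ 28, 11^4 ≡ 28² = 784 ≡ 9, 11^8 ≡ 9² = 81 ≡ 19, 11^16 ≡ 19² = 361 ≡ 20. Since 19 = 16 + 2 + 1, 11^19 ≡ 20·28·11: 20·28 = 560 ≡ 2, then 2·11 = 22. So 11^19 ≡ 22 (mod 31).
Hence σ⁻¹(11) = 22.

22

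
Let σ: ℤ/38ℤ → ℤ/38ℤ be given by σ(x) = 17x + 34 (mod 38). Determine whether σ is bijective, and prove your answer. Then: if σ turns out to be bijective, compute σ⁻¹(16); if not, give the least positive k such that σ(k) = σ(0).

28

By definition, injectivity means: for all u, v in the domain, σ(u) = σ(v) implies u = v.
Suppose σ(u) = σ(v) in ℤ/38ℤ. Then 17u + 34 ≡ 17v + 34 (mod 38), hence 17(u − v) ≡ 0 (mod 38).
Since gcd(17, 38) = 1, 17 is invertible modulo 38, so u − v ≡ 0 (mod 38), i.e. u = v.
We now compute 17⁻¹ mod 38 explicitly. Euclid's algorithm: 38 = 2·17 + 4, 17 = 4·4 + 1; back-substituting gives 1 = 9·17 − 4·38, so 17⁻¹ ≡ 9 (mod 38).
For any y ∈ ℤ/38ℤ, x = 9(y − 34) mod 38 satisfies σ(x) = 17·9(y − 34) + 34 ≡ y (since 17·9 ≡ 1 mod 38). So every y has a preimage.
Hence σ is bijective.
Since σ is bijective, we find σ⁻¹(16): we need 17x ≡ 16 − 34 ≡ 20 (mod 38). Using 17⁻¹ = 9: x ≡ 9·20 = 180 = 4·38 + 28, so x = 28.
Check: σ(28) = 17·28 + 34 = 510 = 13·38 + 16 ≡ 16 (mod 38).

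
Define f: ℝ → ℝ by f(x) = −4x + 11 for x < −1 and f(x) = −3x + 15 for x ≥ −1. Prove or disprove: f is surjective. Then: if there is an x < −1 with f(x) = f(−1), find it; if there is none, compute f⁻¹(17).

-7/4

Both pieces are strictly decreasing (slopes −4 and −3), so each is injective on its own interval.
The left piece maps (−∞, −1) onto (15, ∞); the right piece maps [−1, ∞) onto (−∞, 18].
The union (15, ∞) ∪ (−∞, 18] covers ℝ, so f is surjective.
For the follow-up: the images overlap, so an x < −1 with f(x) = f(−1) exists. f(−1) = 18; solving −4x + 11 = 18 for x < −1 gives x = (18 − 11)/(−4) = −7/4.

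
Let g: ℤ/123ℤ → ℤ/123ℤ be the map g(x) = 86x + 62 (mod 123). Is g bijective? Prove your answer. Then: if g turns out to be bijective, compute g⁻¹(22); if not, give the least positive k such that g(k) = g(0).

31

If g(u) = g(v), then 86u ≡ 86v (mod 123). Because gcd(86, 123) = 1, we may cancel 86 to get u ≡ v (mod 123).
We now compute 86⁻¹ mod 123 explicitly. Euclid's algorithm: 123 = 1·86 + 37, 86 = 2·37 + 12, 37 = 3·12 + 1; back-substituting gives 1 = 113·86 − 79·123, so 86⁻¹ ≡ 113 (mod 123).
For any y ∈ ℤ/123ℤ, x = 113(y − 62) mod 123 satisfies g(x) = 86·113(y − 62) + 62 ≡ y (since 86·113 ≡ 1 mod 123). So every y has a preimage.
Therefore g is bijective.
Since g is bijective, we find g⁻¹(22): we need 86x ≡ 22 − 62 ≡ 83 (mod 123). Using 86⁻¹ = 113: x ≡ 113·83 = 9379 = 76·123 + 31, so x = 31.
Check: g(31) = 86·31 + 62 = 2728 = 22·123 + 22 ≡ 22 (mod 123).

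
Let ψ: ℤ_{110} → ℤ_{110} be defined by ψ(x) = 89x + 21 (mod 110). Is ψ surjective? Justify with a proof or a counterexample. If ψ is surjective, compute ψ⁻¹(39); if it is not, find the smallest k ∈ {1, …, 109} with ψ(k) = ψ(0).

Recall: ψ is surjective if every y in the codomain equals ψ(x) for some x in the domain.
Since gcd(89, 110) = 1, 89 is invertible modulo 110. Euclid's algorithm: 110 = 1·89 + 21, 89 = 4·21 + 5, 21 = 4·5 + 1; back-substituting gives 1 = 89·89 − 72·110, so 89⁻¹ ≡ 89 (mod 110).
For any y ∈ ℤ_{110}, x = 89(y − 21) mod 110 satisfies ψ(x) = 89·89(y − 21) + 21 ≡ y (since 89·89 ≡ 1 mod 110). So every y has a preimage.
Thus ψ is surjective.
Since ψ is surjective, we find ψ⁻¹(39): we need 89x ≡ 39 − 21 ≡ 18 (mod 110). Using 89⁻¹ = 89: x ≡ 89·18 = 1602 = 14·110 + 62, so x = 62.
Check: ψ(62) = 89·62 + 21 = 5539 = 50·110 + 39 ≡ 39 (mod 110).

62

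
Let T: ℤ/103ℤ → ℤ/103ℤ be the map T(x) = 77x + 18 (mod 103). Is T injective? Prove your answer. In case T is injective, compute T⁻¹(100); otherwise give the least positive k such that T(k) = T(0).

Recall: T is injective if T(a) = T(b) implies a = b.
If T(a) = T(b), then 77a ≡ 77b (mod 103). Because gcd(77, 103) = 1, we may cancel 77 to get a ≡ b (mod 103).
Therefore T is injective.
We now compute 77⁻¹ mod 103 explicitly. Euclid's algorithm: 103 = 1·77 + 26, 77 = 2·26 + 25, 26 = 1·25 + 1; back-substituting gives 1 = 99·77 − 74·103, so 77⁻¹ ≡ 99 (mod 103).
Since T is injective, we compute T⁻¹(100): solve 77x + 18 ≡ 100 (mod 103), i.e. 77x ≡ 82 (mod 103).
Multiplying by 77⁻¹ = 99 gives x ≡ 99·82 = 8118 = 78·103 + 84 ≡ 84 (mod 103).
Check: T(84) = 77·84 + 18 = 6486 = 62·103 + 100 ≡ 100 (mod 103).

84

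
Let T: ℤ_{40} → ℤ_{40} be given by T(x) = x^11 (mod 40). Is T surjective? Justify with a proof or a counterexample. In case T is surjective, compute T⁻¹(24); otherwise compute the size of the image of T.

T(0) = 0^11 = 0.
T(10): Repeated squaring mod 40: 10^1 ≡ 10, 10^2 ≡ 10² = 100 ≡ 20, 10^4 ≡ 20² = 400 ≡ 0, 10^8 ≡ 0² = 0. Since 11 = 8 + 2 + 1, 10^11 ≡ 0·20·10: 0·20 = 0, then 0·10 = 0. So 10^11 ≡ 0 (mod 40).
So T(0) = T(10) = 0 while 0 ≠ 10, hence T is not injective.
A non-injective map from the 40-element set ℤ_{40} to itself takes at most 39 distinct values, so it cannot be surjective. Hence T is not surjective.
Since T is not surjective, we determine |image(T)|. Computing x^11 mod 40 for each x (by repeated squaring, reducing mod 40 at every step), the values T(0), T(1), …, T(39) are: 0, 1, 8, 27, 24, 5, 16, 23, 32, 9, 0, 11, 8, 37, 24, 15, 16, 33, 32, 19, 0, 21, 8, 7, 24, 25, 16, 3, 32, 29, 0, 31, 8, 17, 24, 35, 16, 13, 32, 39.
The distinct values are {0, 1, 3, 5, 7, 8, 9, 11, 13, 15, 16, 17, 19, 21, 23, 24, 25, 27, 29, 31, 32, 33, 35, 37, 39}; there are 25 of them.

25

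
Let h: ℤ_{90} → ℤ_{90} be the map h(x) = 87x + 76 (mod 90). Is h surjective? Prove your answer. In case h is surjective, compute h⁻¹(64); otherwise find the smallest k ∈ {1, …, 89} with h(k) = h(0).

30

Since gcd(87, 90) = 3, we have 87x ≡ 0 (mod 3) for all x, so h(x) ≡ 1 (mod 3).
But 0 ≢ 1 (mod 3), so 0 ∈ ℤ_{90} has no preimage. Therefore h is not surjective.
Since h is not surjective, we find the least positive k with h(k) = h(0): this means 87k ≡ 0 (mod 90), i.e. 90 ∣ 87k. Since gcd(87, 90) = 3, dividing through by 3 this holds exactly when 30 ∣ 29k, and as gcd(29, 30) = 1, exactly when 30 ∣ k.
The smallest positive such k is 30.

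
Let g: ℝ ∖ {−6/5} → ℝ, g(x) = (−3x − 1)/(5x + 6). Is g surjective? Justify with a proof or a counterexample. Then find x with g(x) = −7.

If g(x) = −3/5, cross-multiplying gives 5(−3x − 1) = −3(5x + 6), which simplifies to −5 = −18 — false.  So −3/5 has no preimage and g is not surjective.
Solving g(x) = −7: cross-multiplying gives −3x − 1 = −7(5x + 6), which rearranges to 32x = −41, so x = −41/32.

-41/32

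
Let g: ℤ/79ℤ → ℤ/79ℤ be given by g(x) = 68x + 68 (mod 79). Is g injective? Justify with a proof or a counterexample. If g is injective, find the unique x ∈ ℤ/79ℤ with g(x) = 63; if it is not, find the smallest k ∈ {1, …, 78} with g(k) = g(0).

Recall that injectivity means: for all a, b in the domain, g(a) = g(b) implies a = b.
If g(a) = g(b), then 68a ≡ 68b (mod 79). Because gcd(68, 79) = 1, we may cancel 68 to get a ≡ b (mod 79).
Hence g is injective.
We now compute 68⁻¹ mod 79 explicitly. Euclid's algorithm: 79 = 1·68 + 11, 68 = 6·11 + 2, 11 = 5·2 + 1; back-substituting gives 1 = 43·68 − 37·79, so 68⁻¹ ≡ 43 (mod 79).
Since g is injective, we find g⁻¹(63): we need 68x ≡ 63 − 68 ≡ 74 (mod 79). Using 68⁻¹ = 43: x ≡ 43·74 = 3182 = 40·79 + 22, so x = 22.
Check: g(22) = 68·22 + 68 = 1564 = 19·79 + 63 ≡ 63 (mod 79).

22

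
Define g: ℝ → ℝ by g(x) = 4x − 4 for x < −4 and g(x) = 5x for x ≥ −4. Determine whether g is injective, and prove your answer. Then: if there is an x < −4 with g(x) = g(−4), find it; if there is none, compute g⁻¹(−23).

Both pieces are strictly increasing (slopes 4 and 5), so each is injective on its own interval.
The left piece maps (−∞, −4) onto (−∞, −20); the right piece maps [−4, ∞) onto [−20, ∞).
These images are disjoint, so no value is attained by both pieces. Thus g is injective.
Because the two images are disjoint, no x < −4 has g(x) = g(−4), so we compute g⁻¹(−23): −23 lies in (−∞, −20), so solve 4x − 4 = −23: x = (−23 + 4)/4 = −19/4.

-19/4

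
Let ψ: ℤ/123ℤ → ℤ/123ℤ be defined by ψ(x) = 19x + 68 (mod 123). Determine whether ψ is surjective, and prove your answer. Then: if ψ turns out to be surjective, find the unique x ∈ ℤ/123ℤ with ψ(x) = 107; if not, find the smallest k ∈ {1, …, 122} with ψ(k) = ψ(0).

15

Since gcd(19, 123) = 1, 19 is invertible modulo 123. Euclid's algorithm: 123 = 6·19 + 9, 19 = 2·9 + 1; back-substituting gives 1 = 13·19 − 2·123, so 19⁻¹ ≡ 13 (mod 123).
For any y ∈ ℤ/123ℤ, x = 13(y − 68) mod 123 satisfies ψ(x) = 19·13(y − 68) + 68 ≡ y (since 19·13 ≡ 1 mod 123). So every y has a preimage.
Therefore ψ is surjective.
Since ψ is surjective, we compute ψ⁻¹(107): solve 19x + 68 ≡ 107 (mod 123), i.e. 19x ≡ 39 (mod 123).
Multiplying by 19⁻¹ = 13 gives x ≡ 13·39 = 507 = 4·123 + 15 ≡ 15 (mod 123).
Check: ψ(15) = 19·15 + 68 = 353 = 2·123 + 107 ≡ 107 (mod 123).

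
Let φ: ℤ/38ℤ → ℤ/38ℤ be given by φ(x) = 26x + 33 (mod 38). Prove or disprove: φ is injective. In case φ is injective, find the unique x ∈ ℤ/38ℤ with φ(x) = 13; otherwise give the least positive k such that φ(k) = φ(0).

19

We have gcd(26, 38) = 2 > 1. Taking u = 0 and v = 19: φ(0) = 33 and φ(19) = 26·19 + 33 = 527 ≡ 33 (mod 38).
So φ(0) = φ(19) while 0 ≠ 19, so φ is not injective.
Since φ is not injective, we find the least positive k with φ(k) = φ(0): this means 26k ≡ 0 (mod 38), i.e. 38 ∣ 26k. Since gcd(26, 38) = 2, dividing through by 2 this holds exactly when 19 ∣ 13k, and as gcd(13, 19) = 1, exactly when 19 ∣ k.
The smallest positive such k is 19.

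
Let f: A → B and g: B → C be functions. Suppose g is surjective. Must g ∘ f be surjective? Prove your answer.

not surjective

No. Take A = {1}, B = C = {1, 2, 3, 4}, f(1) = 1, and g = identity (surjective).
Then (g ∘ f)(1) = 1, and 4 ∈ C has no preimage under g ∘ f, so g ∘ f is not surjective.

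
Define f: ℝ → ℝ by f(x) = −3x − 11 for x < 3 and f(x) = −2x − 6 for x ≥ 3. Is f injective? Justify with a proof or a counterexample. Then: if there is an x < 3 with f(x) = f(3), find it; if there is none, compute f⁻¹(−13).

1/3

Both pieces are strictly decreasing (slopes −3 and −2), so each is injective on its own interval.
The left piece maps (−∞, 3) onto (−20, ∞); the right piece maps [3, ∞) onto (−∞, −12].
These images overlap. In particular f(3) = −12 (right piece), and solving −3x − 11 = −12 on the left piece gives x = 1/3 < 3.
So f(1/3) = f(3) with 1/3 ≠ 3, and f is not injective. This x = 1/3 is the requested value below 3.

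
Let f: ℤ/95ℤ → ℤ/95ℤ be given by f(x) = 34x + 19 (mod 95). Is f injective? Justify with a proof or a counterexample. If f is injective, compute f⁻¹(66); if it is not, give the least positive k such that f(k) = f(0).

By definition, f is injective if f(a) = f(b) implies a = b.
If f(a) = f(b), then 34a ≡ 34b (mod 95). Because gcd(34, 95) = 1, we may cancel 34 to get a ≡ b (mod 95).
Thus f is injective.
We now compute 34⁻¹ mod 95 explicitly. Euclid's algorithm: 95 = 2·34 + 27, 34 = 1·27 + 7, 27 = 3·7 + 6, 7 = 1·6 + 1; back-substituting gives 1 = 14·34 − 5·95, so 34⁻¹ ≡ 14 (mod 95).
Since f is injective, we compute f⁻¹(66): solve 34x + 19 ≡ 66 (mod 95), i.e. 34x ≡ 47 (mod 95).
Multiplying by 34⁻¹ = 14 gives x ≡ 14·47 = 658 = 6·95 + 88 ≡ 88 (mod 95).
Check: f(88) = 34·88 + 19 = 3011 = 31·95 + 66 ≡ 66 (mod 95).

88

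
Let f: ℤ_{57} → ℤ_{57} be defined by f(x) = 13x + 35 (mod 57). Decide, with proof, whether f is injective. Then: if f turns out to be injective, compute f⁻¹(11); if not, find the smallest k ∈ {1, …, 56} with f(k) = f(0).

42

Suppose f(u) = f(v) in ℤ_{57}. Then 13u + 35 ≡ 13v + 35 (mod 57), therefore 13(u − v) ≡ 0 (mod 57).
Since gcd(13, 57) = 1, 13 is invertible modulo 57, so u − v ≡ 0 (mod 57), i.e. u = v.
Therefore f is injective.
We now compute 13⁻¹ mod 57 explicitly. Euclid's algorithm: 57 = 4·13 + 5, 13 = 2·5 + 3, 5 = 1·3 + 2, 3 = 1·2 + 1; back-substituting gives 1 = 22·13 − 5·57, so 13⁻¹ ≡ 22 (mod 57).
Since f is injective, we find f⁻¹(11): we need 13x ≡ 11 − 35 ≡ 33 (mod 57). Using 13⁻¹ = 22: x ≡ 22·33 = 726 = 12·57 + 42, so x = 42.
Check: f(42) = 13·42 + 35 = 581 = 10·57 + 11 ≡ 11 (mod 57).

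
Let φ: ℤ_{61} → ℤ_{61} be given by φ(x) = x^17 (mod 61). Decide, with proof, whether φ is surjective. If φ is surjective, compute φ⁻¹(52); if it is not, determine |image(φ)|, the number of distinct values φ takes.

Since 61 is prime, the nonzero elements of ℤ_{61} form a cyclic group of order 60.
As gcd(17, 60) = 1, raising to the 17th power is a bijection on this group: if u^17 ≡ v^17 then (uv^{−1})^17 = 1, and the only element of order dividing gcd(17, 60) = 1 is 1, so u = v.
With φ(0) = 0 this makes φ injective on all of ℤ_{61}, hence bijective (finite equal-size domain and codomain). In particular φ is surjective.
Since φ is surjective, we find the preimage of 52. The inverse of x ↦ x^17 on (ℤ_{61})^× is x ↦ x^53, because 17·53 = 901 = 15·60 + 1 ≡ 1 (mod 60) and x^{60} = 1 for x ≠ 0 (Fermat). So φ⁻¹(52) = 52^53 mod 61.
Repeated squaring mod 61: 52^1 ≡ 52, 52^2 ≡ 52² = 2704 ≡ 20, 52^4 ≡ 20² = 400 ≡ 34, 52^8 ≡ 34² = 1156 ≡ 58, 52^16 ≡ 58² = 3364 ≡ 9, 52^32 ≡ 9² = 81 ≡ 20. Since 53 = 32 + 16 + 4 + 1, 52^53 ≡ 20·9·34·52: 20·9 = 180 ≡ 58, then 58·34 = 1972 ≡ 20, then 20·52 = 1040 ≡ 3. So 52^53 ≡ 3 (mod 61).
Hence φ⁻¹(52) = 3.

3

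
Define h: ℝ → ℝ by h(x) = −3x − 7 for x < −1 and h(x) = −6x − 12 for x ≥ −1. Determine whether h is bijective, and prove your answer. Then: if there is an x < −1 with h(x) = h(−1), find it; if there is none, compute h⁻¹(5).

-4

Both pieces are strictly decreasing (slopes −3 and −6), so each is injective on its own interval.
The left piece maps (−∞, −1) onto (−4, ∞); the right piece maps [−1, ∞) onto (−∞, −6].
The images leave a gap (−4 has no preimage), so h is not surjective, hence not bijective.
Because the two images are disjoint, no x < −1 has h(x) = h(−1), so we compute h⁻¹(5): 5 lies in (−4, ∞), so solve −3x − 7 = 5: x = (5 + 7)/(−3) = −4.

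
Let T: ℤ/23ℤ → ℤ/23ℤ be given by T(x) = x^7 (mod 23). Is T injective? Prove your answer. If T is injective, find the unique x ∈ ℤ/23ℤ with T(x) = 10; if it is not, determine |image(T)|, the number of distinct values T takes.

Since 23 is prime, the nonzero elements of ℤ/23ℤ form a cyclic group of order 22.
As gcd(7, 22) = 1, raising to the 7th power is a bijection on this group: if a^7 ≡ b^7 then (ab^{−1})^7 = 1, and the only element of order dividing gcd(7, 22) = 1 is 1, so a = b.
With T(0) = 0 this makes T injective on all of ℤ/23ℤ, hence bijective (finite equal-size domain and codomain). In particular T is injective.
Since T is injective, we find the preimage of 10. The inverse of x ↦ x^7 on (ℤ/23ℤ)^× is x ↦ x^19, because 7·19 = 133 = 6·22 + 1 ≡ 1 (mod 22) and x^{22} = 1 for x ≠ 0 (Fermat). So T⁻¹(10) = 10^19 mod 23.
Repeated squaring mod 23: 10^1 ≡ 10, 10^2 ≡ 10² = 100 ≡ 8, 10^4 ≡ 8² = 64 ≡ 18, 10^8 ≡ 18² = 324 ≡ 2, 10^16 ≡ 2² = 4. Since 19 = 16 + 2 + 1, 10^19 ≡ 4·8·10: 4·8 = 32 ≡ 9, then 9·10 = 90 ≡ 21. So 10^19 ≡ 21 (mod 23).
Hence T⁻¹(10) = 21.

21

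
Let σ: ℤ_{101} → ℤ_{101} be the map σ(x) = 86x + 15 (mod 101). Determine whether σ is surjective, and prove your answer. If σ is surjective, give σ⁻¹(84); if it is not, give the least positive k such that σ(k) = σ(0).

Recall: σ is surjective if every y in the codomain equals σ(x) for some x in the domain.
Since gcd(86, 101) = 1, 86 is invertible modulo 101. Euclid's algorithm: 101 = 1·86 + 15, 86 = 5·15 + 11, 15 = 1·11 + 4, 11 = 2·4 + 3, 4 = 1·3 + 1; back-substituting gives 1 = 74·86 − 63·101, so 86⁻¹ ≡ 74 (mod 101).
For any y ∈ ℤ_{101}, x = 74(y − 15) mod 101 satisfies σ(x) = 86·74(y − 15) + 15 ≡ y (since 86·74 ≡ 1 mod 101). So every y has a preimage.
Therefore σ is surjective.
Since σ is surjective, we find σ⁻¹(84): we need 86x ≡ 84 − 15 ≡ 69 (mod 101). Using 86⁻¹ = 74: x ≡ 74·69 = 5106 = 50·101 + 56, so x = 56.
Check: σ(56) = 86·56 + 15 = 4831 = 47·101 + 84 ≡ 84 (mod 101).

56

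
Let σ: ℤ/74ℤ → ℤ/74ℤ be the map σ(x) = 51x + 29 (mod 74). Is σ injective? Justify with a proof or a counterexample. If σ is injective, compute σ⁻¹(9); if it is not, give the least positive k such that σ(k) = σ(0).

Suppose σ(s) = σ(t) in ℤ/74ℤ. Then 51s + 29 ≡ 51t + 29 (mod 74), therefore 51(s − t) ≡ 0 (mod 74).
Since gcd(51, 74) = 1, 51 is invertible modulo 74, thus s − t ≡ 0 (mod 74), i.e. s = t.
So σ is injective.
We now compute 51⁻¹ mod 74 explicitly. Euclid's algorithm: 74 = 1·51 + 23, 51 = 2·23 + 5, 23 = 4·5 + 3, 5 = 1·3 + 2, 3 = 1·2 + 1; back-substituting gives 1 = 45·51 − 31·74, so 51⁻¹ ≡ 45 (mod 74).
Since σ is injective, we compute σ⁻¹(9): solve 51x + 29 ≡ 9 (mod 74), i.e. 51x ≡ 54 (mod 74).
Multiplying by 51⁻¹ = 45 gives x ≡ 45·54 = 2430 = 32·74 + 62 ≡ 62 (mod 74).
Check: σ(62) = 51·62 + 29 = 3191 = 43·74 + 9 ≡ 9 (mod 74).

62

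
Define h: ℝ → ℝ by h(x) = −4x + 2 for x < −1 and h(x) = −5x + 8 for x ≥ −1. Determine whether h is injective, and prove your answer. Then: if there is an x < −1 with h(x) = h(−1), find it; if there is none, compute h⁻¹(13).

Both pieces are strictly decreasing (slopes −4 and −5), so each is injective on its own interval.
The left piece maps (−∞, −1) onto (6, ∞); the right piece maps [−1, ∞) onto (−∞, 13].
These images overlap. In particular h(−1) = 13 (right piece), and solving −4x + 2 = 13 on the left piece gives x = −11/4 < −1.
So h(−11/4) = h(−1) with −11/4 ≠ −1, and h is not injective. This x = −11/4 is the requested value below −1.

-11/4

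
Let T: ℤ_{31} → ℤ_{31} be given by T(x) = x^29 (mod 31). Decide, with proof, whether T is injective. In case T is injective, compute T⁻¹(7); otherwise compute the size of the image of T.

9

Since 31 is prime, the nonzero elements of ℤ_{31} form a cyclic group of order 30.
As gcd(29, 30) = 1, raising to the 29th power is a bijection on this group: if s^29 ≡ t^29 then (st^{−1})^29 = 1, and the only element of order dividing gcd(29, 30) = 1 is 1, so s = t.
With T(0) = 0 this makes T injective on all of ℤ_{31}, hence bijective (finite equal-size domain and codomain). In particular T is injective.
Since T is injective, we find the preimage of 7. The inverse of x ↦ x^29 on (ℤ_{31})^× is x ↦ x^29, because 29·29 = 841 = 28·30 + 1 ≡ 1 (mod 30) and x^{30} = 1 for x ≠ 0 (Fermat). So T⁻¹(7) = 7^29 mod 31.
Repeated squaring mod 31: 7^1 ≡ 7, 7^2 ≡ 7² = 49 ≡ 18, 7^4 ≡ 18² = 324 ≡ 14, 7^8 ≡ 14² = 196 ≡ 10, 7^16 ≡ 10² = 100 ≡ 7. Since 29 = 16 + 8 + 4 + 1, 7^29 ≡ 7·10·14·7: 7·10 = 70 ≡ 8, then 8·14 = 112 ≡ 19, then 19·7 = 133 ≡ 9. So 7^29 ≡ 9 (mod 31).
Hence T⁻¹(7) = 9.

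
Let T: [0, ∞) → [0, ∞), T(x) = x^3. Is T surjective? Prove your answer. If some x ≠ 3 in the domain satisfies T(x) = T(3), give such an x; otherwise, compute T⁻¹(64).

4

For any y ∈ [0, ∞), x = y^{1/3} ∈ [0, ∞) gives T(x) = y, so T is surjective.
Since x ↦ x^3 is strictly increasing on [0, ∞), it is injective there, so no x ≠ 3 in the domain has T(x) = T(3). We therefore compute T⁻¹(64) = 64^{1/3} = 4 (indeed 4^3 = 64).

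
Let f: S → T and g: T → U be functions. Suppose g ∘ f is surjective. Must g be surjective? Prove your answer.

surjective

Let c ∈ U. Since g ∘ f is surjective, some a ∈ S has g(f(a)) = c. Then b = f(a) ∈ T satisfies g(b) = c. So g is surjective.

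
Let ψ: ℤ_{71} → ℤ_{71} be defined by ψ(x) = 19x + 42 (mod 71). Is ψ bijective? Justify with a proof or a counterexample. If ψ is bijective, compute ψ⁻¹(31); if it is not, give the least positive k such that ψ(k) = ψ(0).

Recall that ψ is injective if ψ(s) = ψ(t) implies s = t.
Suppose ψ(s) = ψ(t) in ℤ_{71}. Then 19s + 42 ≡ 19t + 42 (mod 71), hence 19(s − t) ≡ 0 (mod 71).
Since gcd(19, 71) = 1, 19 is invertible modulo 71, so s − t ≡ 0 (mod 71), i.e. s = t.
We now compute 19⁻¹ mod 71 explicitly. Euclid's algorithm: 71 = 3·19 + 14, 19 = 1·14 + 5, 14 = 2·5 + 4, 5 = 1·4 + 1; back-substituting gives 1 = 15·19 − 4·71, so 19⁻¹ ≡ 15 (mod 71).
Then y ↦ 15(y − 42) is a two-sided inverse to ψ, so every y ∈ ℤ_{71} has a preimage.
Therefore ψ is bijective.
Since ψ is bijective, we find ψ⁻¹(31): we need 19x ≡ 31 − 42 ≡ 60 (mod 71). Using 19⁻¹ = 15: x ≡ 15·60 = 900 = 12·71 + 48, so x = 48.
Check: ψ(48) = 19·48 + 42 = 954 = 13·71 + 31 ≡ 31 (mod 71).

48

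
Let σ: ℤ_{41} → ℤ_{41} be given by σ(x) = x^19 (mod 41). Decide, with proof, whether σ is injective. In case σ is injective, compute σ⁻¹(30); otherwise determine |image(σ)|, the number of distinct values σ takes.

Since 41 is prime, the nonzero elements of ℤ_{41} form a cyclic group of order 40.
As gcd(19, 40) = 1, raising to the 19th power is a bijection on this group: if a^19 ≡ b^19 then (ab^{−1})^19 = 1, and the only element of order dividing gcd(19, 40) = 1 is 1, so a = b.
With σ(0) = 0 this makes σ injective on all of ℤ_{41}, hence bijective (finite equal-size domain and codomain). In particular σ is injective.
Since σ is injective, we find the preimage of 30. The inverse of x ↦ x^19 on (ℤ_{41})^× is x ↦ x^19, because 19·19 = 361 = 9·40 + 1 ≡ 1 (mod 40) and x^{40} = 1 for x ≠ 0 (Fermat). So σ⁻¹(30) = 30^19 mod 41.
Repeated squaring mod 41: 30^1 ≡ 30, 30^2 ≡ 30² = 900 ≡ 39, 30^4 ≡ 39² = 1521 ≡ 4, 30^8 ≡ 4² = 16, 30^16 ≡ 16² = 256 ≡ 10. Since 19 = 16 + 2 + 1, 30^19 ≡ 10·39·30: 10·39 = 390 ≡ 21, then 21·30 = 630 ≡ 15. So 30^19 ≡ 15 (mod 41).
Hence σ⁻¹(30) = 15.

15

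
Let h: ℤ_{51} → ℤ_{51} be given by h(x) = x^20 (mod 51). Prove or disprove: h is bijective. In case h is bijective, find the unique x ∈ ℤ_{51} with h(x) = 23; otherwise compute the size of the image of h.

10

h(1) = 1^20 = 1.
h(4): Repeated squaring mod 51: 4^1 ≡ 4, 4^2 ≡ 4² = 16, 4^4 ≡ 16² = 256 ≡ 1, 4^8 ≡ 1² = 1, 4^16 ≡ 1² = 1. Since 20 = 16 + 4, 4^20 ≡ 1·1: 1·1 = 1. So 4^20 ≡ 1 (mod 51).
So h(1) = h(4) = 1 while 1 ≠ 4, thus h is not injective, hence not bijective.
Since h is not bijective, we determine |image(h)|. Computing x^20 mod 51 for each x (by repeated squaring, reducing mod 51 at every step), the values h(0), h(1), …, h(50) are: 0, 1, 16, 30, 1, 13, 21, 4, 16, 33, 4, 4, 30, 1, 13, 33, 1, 34, 18, 16, 13, 18, 13, 4, 21, 16, 16, 21, 4, 13, 18, 13, 16, 18, 34, 1, 33, 13, 1, 30, 4, 4, 33, 16, 4, 21, 13, 1, 30, 16, 1.
The distinct values are {0, 1, 4, 13, 16, 18, 21, 30, 33, 34}; there are 10 of them.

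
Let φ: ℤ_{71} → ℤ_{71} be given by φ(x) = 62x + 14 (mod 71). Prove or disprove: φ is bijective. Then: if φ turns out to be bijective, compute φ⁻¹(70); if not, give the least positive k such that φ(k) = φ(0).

Recall that injectivity means: for all a, b in the domain, φ(a) = φ(b) implies a = b.
Suppose φ(a) = φ(b) in ℤ_{71}. Then 62a + 14 ≡ 62b + 14 (mod 71), so 62(a − b) ≡ 0 (mod 71).
Since gcd(62, 71) = 1, 62 is invertible modulo 71, so a − b ≡ 0 (mod 71), i.e. a = b.
We now compute 62⁻¹ mod 71 explicitly. Euclid's algorithm: 71 = 1·62 + 9, 62 = 6·9 + 8, 9 = 1·8 + 1; back-substituting gives 1 = 63·62 − 55·71, so 62⁻¹ ≡ 63 (mod 71).
For any y ∈ ℤ_{71}, x = 63(y − 14) mod 71 satisfies φ(x) = 62·63(y − 14) + 14 ≡ y (since 62·63 ≡ 1 mod 71). So every y has a preimage.
Thus φ is bijective.
Since φ is bijective, we compute φ⁻¹(70): solve 62x + 14 ≡ 70 (mod 71), i.e. 62x ≡ 56 (mod 71).
Multiplying by 62⁻¹ = 63 gives x ≡ 63·56 = 3528 = 49·71 + 49 ≡ 49 (mod 71).
Check: φ(49) = 62·49 + 14 = 3052 = 42·71 + 70 ≡ 70 (mod 71).

49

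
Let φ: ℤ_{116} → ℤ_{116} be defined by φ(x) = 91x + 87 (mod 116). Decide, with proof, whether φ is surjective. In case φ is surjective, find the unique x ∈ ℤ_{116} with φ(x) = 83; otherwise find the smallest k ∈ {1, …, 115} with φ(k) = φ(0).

Recall: φ is surjective if every y in the codomain equals φ(x) for some x in the domain.
Since gcd(91, 116) = 1, 91 is invertible modulo 116. Euclid's algorithm: 116 = 1·91 + 25, 91 = 3·25 + 16, 25 = 1·16 + 9, 16 = 1·9 + 7, 9 = 1·7 + 2, 7 = 3·2 + 1; back-substituting gives 1 = 51·91 − 40·116, so 91⁻¹ ≡ 51 (mod 116).
Then y ↦ 51(y − 87) is a two-sided inverse to φ, so every y ∈ ℤ_{116} has a preimage.
Thus φ is surjective.
Since φ is surjective, we find φ⁻¹(83): we need 91x ≡ 83 − 87 ≡ 112 (mod 116). Using 91⁻¹ = 51: x ≡ 51·112 = 5712 = 49·116 + 28, so x = 28.
Check: φ(28) = 91·28 + 87 = 2635 = 22·116 + 83 ≡ 83 (mod 116).

28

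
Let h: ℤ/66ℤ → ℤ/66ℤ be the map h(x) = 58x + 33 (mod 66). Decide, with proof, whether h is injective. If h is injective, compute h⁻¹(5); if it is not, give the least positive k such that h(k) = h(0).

33

We have gcd(58, 66) = 2 > 1. Taking u = 0 and v = 33: h(0) = 33 and h(33) = 58·33 + 33 = 1947 ≡ 33 (mod 66).
So h(0) = h(33) while 0 ≠ 33, hence h is not injective.
Since h is not injective, we find the least positive k with h(k) = h(0): this means 58k ≡ 0 (mod 66), i.e. 66 ∣ 58k. Since gcd(58, 66) = 2, dividing through by 2 this holds exactly when 33 ∣ 29k, and as gcd(29, 33) = 1, exactly when 33 ∣ k.
The smallest positive such k is 33.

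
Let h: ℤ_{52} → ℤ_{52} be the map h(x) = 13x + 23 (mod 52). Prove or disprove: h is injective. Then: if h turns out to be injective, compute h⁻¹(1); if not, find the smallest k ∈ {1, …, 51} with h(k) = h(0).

We have gcd(13, 52) = 13 > 1. Taking s = 0 and t = 4: h(0) = 23 and h(4) = 13·4 + 23 = 75 ≡ 23 (mod 52).
So h(0) = h(4) while 0 ≠ 4, hence h is not injective.
Since h is not injective, we find the least positive k with h(k) = h(0): this means 13k ≡ 0 (mod 52), i.e. 52 ∣ 13k. Since gcd(13, 52) = 13, dividing through by 13 this holds exactly when 4 ∣ k.
The smallest positive such k is 4.

4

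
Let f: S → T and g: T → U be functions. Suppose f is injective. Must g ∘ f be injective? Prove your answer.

No. Take S = T = U = {0, 1, 2}, f = identity (injective), and g(x) = 0 for every x.
Then (g ∘ f)(0) = 0 = (g ∘ f)(2) with 0 ≠ 2, so g ∘ f is not injective.

not injective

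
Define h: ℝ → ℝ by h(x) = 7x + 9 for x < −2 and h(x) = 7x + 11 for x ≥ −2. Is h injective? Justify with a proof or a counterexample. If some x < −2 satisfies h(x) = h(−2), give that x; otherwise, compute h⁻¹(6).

-5/7

Both pieces are strictly increasing (slopes 7 and 7), so each is injective on its own interval.
The left piece maps (−∞, −2) onto (−∞, −5); the right piece maps [−2, ∞) onto [−3, ∞).
These images are disjoint, so no value is attained by both pieces. So h is injective.
Because the two images are disjoint, no x < −2 has h(x) = h(−2), so we compute h⁻¹(6): 6 lies in [−3, ∞), so solve 7x + 11 = 6: x = (6 − 11)/7 = −5/7.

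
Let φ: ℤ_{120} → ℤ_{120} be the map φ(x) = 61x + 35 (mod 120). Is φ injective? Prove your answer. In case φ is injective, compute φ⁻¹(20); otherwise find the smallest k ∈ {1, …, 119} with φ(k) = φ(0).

45

By definition, φ is injective if φ(s) = φ(t) implies s = t.
If φ(s) = φ(t), then 61s ≡ 61t (mod 120). Because gcd(61, 120) = 1, we may cancel 61 to get s ≡ t (mod 120).
So φ is injective.
We now compute 61⁻¹ mod 120 explicitly. Euclid's algorithm: 120 = 1·61 + 59, 61 = 1·59 + 2, 59 = 29·2 + 1; back-substituting gives 1 = 61·61 − 31·120, so 61⁻¹ ≡ 61 (mod 120).
Since φ is injective, we compute φ⁻¹(20): solve 61x + 35 ≡ 20 (mod 120), i.e. 61x ≡ 105 (mod 120).
Multiplying by 61⁻¹ = 61 gives x ≡ 61·105 = 6405 = 53·120 + 45 ≡ 45 (mod 120).
Check: φ(45) = 61·45 + 35 = 2780 = 23·120 + 20 ≡ 20 (mod 120).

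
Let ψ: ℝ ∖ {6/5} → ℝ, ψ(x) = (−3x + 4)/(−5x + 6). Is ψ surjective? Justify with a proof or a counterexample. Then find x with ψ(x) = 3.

If ψ(x) = 3/5, cross-multiplying gives −5(−3x + 4) = −3(−5x + 6), which simplifies to −20 = −18 — false.  So 3/5 has no preimage and ψ is not surjective.
Solving ψ(x) = 3: cross-multiplying gives −3x + 4 = 3(−5x + 6), which rearranges to 12x = 14, so x = 7/6.

7/6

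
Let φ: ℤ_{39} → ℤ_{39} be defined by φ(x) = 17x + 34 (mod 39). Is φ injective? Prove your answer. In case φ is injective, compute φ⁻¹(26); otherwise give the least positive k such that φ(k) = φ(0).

11

Suppose φ(u) = φ(v) in ℤ_{39}. Then 17u + 34 ≡ 17v + 34 (mod 39), thus 17(u − v) ≡ 0 (mod 39).
Since gcd(17, 39) = 1, 17 is invertible modulo 39, thus u − v ≡ 0 (mod 39), i.e. u = v.
Hence φ is injective.
We now compute 17⁻¹ mod 39 explicitly. Euclid's algorithm: 39 = 2·17 + 5, 17 = 3·5 + 2, 5 = 2·2 + 1; back-substituting gives 1 = 23·17 − 10·39, so 17⁻¹ ≡ 23 (mod 39).
Since φ is injective, we compute φ⁻¹(26): solve 17x + 34 ≡ 26 (mod 39), i.e. 17x ≡ 31 (mod 39).
Multiplying by 17⁻¹ = 23 gives x ≡ 23·31 = 713 = 18·39 + 11 ≡ 11 (mod 39).
Check: φ(11) = 17·11 + 34 = 221 = 5·39 + 26 ≡ 26 (mod 39).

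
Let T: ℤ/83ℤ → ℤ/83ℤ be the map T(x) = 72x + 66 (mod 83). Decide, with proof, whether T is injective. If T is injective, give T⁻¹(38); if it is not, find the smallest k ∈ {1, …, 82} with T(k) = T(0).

78

Recall that injectivity means: for all a, b in the domain, T(a) = T(b) implies a = b.
If T(a) = T(b), then 72a ≡ 72b (mod 83). Because gcd(72, 83) = 1, we may cancel 72 to get a ≡ b (mod 83).
Therefore T is injective.
We now compute 72⁻¹ mod 83 explicitly. Euclid's algorithm: 83 = 1·72 + 11, 72 = 6·11 + 6, 11 = 1·6 + 5, 6 = 1·5 + 1; back-substituting gives 1 = 15·72 − 13·83, so 72⁻¹ ≡ 15 (mod 83).
Since T is injective, we find T⁻¹(38): we need 72x ≡ 38 − 66 ≡ 55 (mod 83). Using 72⁻¹ = 15: x ≡ 15·55 = 825 = 9·83 + 78, so x = 78.
Check: T(78) = 72·78 + 66 = 5682 = 68·83 + 38 ≡ 38 (mod 83).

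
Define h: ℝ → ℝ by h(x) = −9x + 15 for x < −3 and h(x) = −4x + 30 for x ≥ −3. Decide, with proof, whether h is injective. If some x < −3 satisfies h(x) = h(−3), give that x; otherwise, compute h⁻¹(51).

Both pieces are strictly decreasing (slopes −9 and −4), so each is injective on its own interval.
The left piece maps (−∞, −3) onto (42, ∞); the right piece maps [−3, ∞) onto (−∞, 42].
These images are disjoint, so no value is attained by both pieces. Thus h is injective.
Because the two images are disjoint, no x < −3 has h(x) = h(−3), so we compute h⁻¹(51): 51 lies in (42, ∞), so solve −9x + 15 = 51: x = (51 − 15)/(−9) = −4.

-4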